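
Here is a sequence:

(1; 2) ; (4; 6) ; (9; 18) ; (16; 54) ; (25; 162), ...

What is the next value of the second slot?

Second slot goes 2, 6, 18, 54, 162 → 486 (×3 each step).

486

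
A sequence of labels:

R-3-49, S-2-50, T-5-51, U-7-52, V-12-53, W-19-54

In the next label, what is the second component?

31

Second component goes 3, 2, 5, 7, 12, 19 → 31 (each term is the sum of the two before it).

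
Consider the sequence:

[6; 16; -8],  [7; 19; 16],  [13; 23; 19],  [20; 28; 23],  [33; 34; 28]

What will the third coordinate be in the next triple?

First coordinate — each term is the sum of the two before it: 6, 7, 13, 20, 33 → 53.
Second coordinate goes 16, 19, 23, 28, 34 → 41 (differences are 3, 4, 5, … (increasing by 1 each time)).
Third coordinate: -8, 16, 19, 23, 28 → 34 (always the previous value of the second coordinate).

34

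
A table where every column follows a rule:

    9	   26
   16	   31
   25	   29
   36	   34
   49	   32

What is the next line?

First component: perfect squares: 3², 4², 5², …, so 9, 16, 25, 36, 49 → 64.
For the second component, alternating steps +5, −2, +5, −2, …: 26, 31, 29, 34, 32 → 37.
Putting it together: 64  37.

64  37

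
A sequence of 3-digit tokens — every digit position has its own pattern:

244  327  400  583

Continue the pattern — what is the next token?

666

First digit: 2, 3, 4, 5 → 6 (+1 each step, mod 10).
Second digit: −2 each step, mod 10, so 4, 2, 0, 8 → 6.
Third digit: +3 each step, mod 10; 4, 7, 0, 3 → 6.
Combining the parts gives 666.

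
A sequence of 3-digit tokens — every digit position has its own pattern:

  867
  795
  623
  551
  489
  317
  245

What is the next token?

First digit: 8, 7, 6, 5, 4, 3, 2 → 1 (−1 each step, mod 10).
Second digit: +3 each step, mod 10; 6, 9, 2, 5, 8, 1, 4 → 7.
For the third digit, −2 each step, mod 10: 7, 5, 3, 1, 9, 7, 5 → 3.
Combining the parts gives 173.

173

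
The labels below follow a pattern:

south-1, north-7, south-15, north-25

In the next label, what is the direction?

Direction: alternates south ↔ north, so south, north, south, north → south.
For the second component, differences are 6, 8, 10, … (increasing by 2 each time): 1, 7, 15, 25 → 37.

south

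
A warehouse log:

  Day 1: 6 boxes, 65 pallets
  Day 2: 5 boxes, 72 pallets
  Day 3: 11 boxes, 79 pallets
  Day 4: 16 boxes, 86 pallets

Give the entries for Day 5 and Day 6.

Boxes: 6, 5, 11, 16 → 27 → 43 (each term is the sum of the two before it).
For the pallets, +7 each step: 65, 72, 79, 86 → 93 → 100.
Putting the parts together: 27 boxes, 93 pallets and then 43 boxes, 100 pallets.

27 boxes, 93 pallets; 43 boxes, 100 pallets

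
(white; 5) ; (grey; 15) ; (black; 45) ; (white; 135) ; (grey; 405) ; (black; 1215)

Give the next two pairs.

Shade: repeats white → grey → black, so white, grey, black, white, grey, black → white → grey.
For the second part, ×3 each step: 5, 15, 45, 135, 405, 1215 → 3645 → 10935.
So the next two pairs are (white; 3645) and (grey; 10935).

(white; 3645), (grey; 10935)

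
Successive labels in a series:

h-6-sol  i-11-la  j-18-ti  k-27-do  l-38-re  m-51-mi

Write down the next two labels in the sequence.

Letter: letters move forward 1 place in the alphabet; h, i, j, k, l, m → n → o.
Second component: 6, 11, 18, 27, 38, 51 → 66 → 83 (differences are 5, 7, 9, … (increasing by 2 each time)).
For the note, runs through the solfège scale do→ti: sol, la, ti, do, re, mi → fa → sol.
So the next two labels are n-66-fa and o-83-sol.

n-66-fa then o-83-sol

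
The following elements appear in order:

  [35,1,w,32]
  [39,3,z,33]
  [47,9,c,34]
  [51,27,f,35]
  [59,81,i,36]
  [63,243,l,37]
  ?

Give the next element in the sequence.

For the first slot, alternating steps +4, +8, +4, +8, …: 35, 39, 47, 51, 59, 63 → 71.
Second slot — ×3 each step: 1, 3, 9, 27, 81, 243 → 729.
Letter goes w, z, c, f, i, l → o (letters move forward 3 places in the alphabet, wrapping Z→A).
For the fourth slot, +1 each step: 32, 33, 34, 35, 36, 37 → 38.
Putting it together: [71,729,o,38].

[71,729,o,38]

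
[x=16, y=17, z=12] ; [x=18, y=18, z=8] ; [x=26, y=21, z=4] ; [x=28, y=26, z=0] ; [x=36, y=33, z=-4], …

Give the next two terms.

X: 16, 18, 26, 28, 36 → 38 → 46 (alternating steps +2, +8, +2, +8, …).
Y: 17, 18, 21, 26, 33 → 42 → 53 (differences are 1, 3, 5, … (increasing by 2 each time)).
Z: −4 each step; 12, 8, 4, 0, -4 → -8 → -12.
Putting the parts together: [x=38, y=42, z=-8] and then [x=46, y=53, z=-12].

[x=38, y=42, z=-8], [x=46, y=53, z=-12]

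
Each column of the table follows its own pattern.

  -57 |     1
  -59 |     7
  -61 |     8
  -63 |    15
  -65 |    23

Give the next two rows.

First component: −2 each step; -57, -59, -61, -63, -65 → -67 → -69.
Second component goes 1, 7, 8, 15, 23 → 38 → 61 (each term is the sum of the two before it).
So the next two rows are -67  38 and -69  61.

-67  38; -69  61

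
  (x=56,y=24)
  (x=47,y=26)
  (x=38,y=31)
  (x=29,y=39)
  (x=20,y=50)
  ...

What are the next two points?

For the x, −9 each step: 56, 47, 38, 29, 20 → 11 → 2.
Y: differences are 2, 5, 8, … (increasing by 3 each time), so 24, 26, 31, 39, 50 → 64 → 81.
Putting the parts together: (x=11,y=64) and then (x=2,y=81).

(x=11,y=64), (x=2,y=81)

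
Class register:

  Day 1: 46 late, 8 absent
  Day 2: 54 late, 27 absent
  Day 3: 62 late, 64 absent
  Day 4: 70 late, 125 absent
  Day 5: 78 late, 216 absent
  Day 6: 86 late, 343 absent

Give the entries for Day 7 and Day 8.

94 late, 512 absent; 102 late, 729 absent

Late goes 46, 54, 62, 70, 78, 86 → 94 → 102 (+8 each step).
Absent goes 8, 27, 64, 125, 216, 343 → 512 → 729 (perfect cubes: 2³, 3³, 4³, …).
So the next two lines are 94 late, 512 absent and 102 late, 729 absent.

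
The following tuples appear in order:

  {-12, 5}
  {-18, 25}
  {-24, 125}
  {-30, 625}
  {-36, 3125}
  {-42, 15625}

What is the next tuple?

First slot: −6 each step, so -12, -18, -24, -30, -36, -42 → -48.
Second slot — ×5 each step: 5, 25, 125, 625, 3125, 15625 → 78125.
So the next tuple is {-48, 78125}.

{-48, 78125}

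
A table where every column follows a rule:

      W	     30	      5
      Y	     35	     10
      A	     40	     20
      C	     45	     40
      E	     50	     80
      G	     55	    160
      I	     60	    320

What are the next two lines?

K  65  640; M  70  1280

Letter: letters move forward 2 places in the alphabet, wrapping Z→A, so W, Y, A, C, E, G, I → K → M.
For the second component, +5 each step: 30, 35, 40, 45, 50, 55, 60 → 65 → 70.
Third component — ×2 each step: 5, 10, 20, 40, 80, 160, 320 → 640 → 1280.
Putting the parts together: K  65  640 and then M  70  1280.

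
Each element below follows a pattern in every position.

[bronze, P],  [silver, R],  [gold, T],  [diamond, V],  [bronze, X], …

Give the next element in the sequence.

Rank: bronze, silver, gold, diamond, bronze → silver (repeats bronze → silver → gold → diamond).
Letter — letters move forward 2 places in the alphabet: P, R, T, V, X → Z.
Combining the parts gives [silver, Z].

[silver, Z]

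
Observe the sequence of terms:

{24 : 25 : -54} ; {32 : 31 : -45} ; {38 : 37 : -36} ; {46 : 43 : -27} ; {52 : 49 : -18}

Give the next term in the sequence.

{60 : 55 : -9}

For the first slot, alternating steps +8, +6, +8, +6, …: 24, 32, 38, 46, 52 → 60.
For the second slot, +6 each step: 25, 31, 37, 43, 49 → 55.
For the third slot, +9 each step: -54, -45, -36, -27, -18 → -9.
Combining the parts gives {60 : 55 : -9}.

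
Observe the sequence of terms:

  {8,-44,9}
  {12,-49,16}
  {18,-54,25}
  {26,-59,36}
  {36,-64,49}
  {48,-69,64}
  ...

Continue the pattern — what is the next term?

{62,-74,81}

First part: 8, 12, 18, 26, 36, 48 → 62 (differences are 4, 6, 8, … (increasing by 2 each time)).
For the second part, −5 each step: -44, -49, -54, -59, -64, -69 → -74.
Third part: 9, 16, 25, 36, 49, 64 → 81 (perfect squares: 3², 4², 5², …).
Combining the parts gives {62,-74,81}.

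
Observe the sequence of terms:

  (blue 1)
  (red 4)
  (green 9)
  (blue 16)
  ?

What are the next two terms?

(red 25), (green 36)

For the colour, repeats blue → red → green: blue, red, green, blue → red → green.
For the second value, perfect squares: 1², 2², 3², …: 1, 4, 9, 16 → 25 → 36.
Putting the parts together: (red 25) and then (green 36).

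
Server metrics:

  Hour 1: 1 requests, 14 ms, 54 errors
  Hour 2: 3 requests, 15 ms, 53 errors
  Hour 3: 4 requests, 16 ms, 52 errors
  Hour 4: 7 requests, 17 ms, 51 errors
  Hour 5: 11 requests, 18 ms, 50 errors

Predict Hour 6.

18 requests, 19 ms, 49 errors

For the requests, each term is the sum of the two before it: 1, 3, 4, 7, 11 → 18.
Ms: +1 each step, so 14, 15, 16, 17, 18 → 19.
Errors: −1 each step, so 54, 53, 52, 51, 50 → 49.
Putting it together: 18 requests, 19 ms, 49 errors.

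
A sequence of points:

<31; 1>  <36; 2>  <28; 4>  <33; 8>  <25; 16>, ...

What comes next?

<30; 32>

First component: alternating steps +5, −8, +5, −8, …, so 31, 36, 28, 33, 25 → 30.
Second component — ×2 each step: 1, 2, 4, 8, 16 → 32.
Combining the parts gives <30; 32>.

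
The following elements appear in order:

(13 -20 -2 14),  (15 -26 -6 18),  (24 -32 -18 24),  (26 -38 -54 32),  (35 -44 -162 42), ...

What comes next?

For the first value, alternating steps +2, +9, +2, +9, …: 13, 15, 24, 26, 35 → 37.
For the second value, −6 each step: -20, -26, -32, -38, -44 → -50.
Third value: -2, -6, -18, -54, -162 → -486 (×3 each step).
Fourth value: differences are 4, 6, 8, … (increasing by 2 each time), so 14, 18, 24, 32, 42 → 54.
Combining the parts gives (37 -50 -486 54).

(37 -50 -486 54)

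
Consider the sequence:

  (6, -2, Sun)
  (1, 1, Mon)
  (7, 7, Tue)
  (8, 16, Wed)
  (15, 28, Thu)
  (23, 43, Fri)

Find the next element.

(38, 61, Sat)

For the first coordinate, each term is the sum of the two before it: 6, 1, 7, 8, 15, 23 → 38.
Second coordinate: differences are 3, 6, 9, … (increasing by 3 each time), so -2, 1, 7, 16, 28, 43 → 61.
Day — runs through the weekdays Mon→Sun: Sun, Mon, Tue, Wed, Thu, Fri → Sat.
Putting it together: (38, 61, Sat).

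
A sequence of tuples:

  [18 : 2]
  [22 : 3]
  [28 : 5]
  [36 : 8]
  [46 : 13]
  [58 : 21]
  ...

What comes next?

[72 : 34]

For the first entry, differences are 4, 6, 8, … (increasing by 2 each time): 18, 22, 28, 36, 46, 58 → 72.
Second entry: 2, 3, 5, 8, 13, 21 → 34 (each term is the sum of the two before it).
Combining the parts gives [72 : 34].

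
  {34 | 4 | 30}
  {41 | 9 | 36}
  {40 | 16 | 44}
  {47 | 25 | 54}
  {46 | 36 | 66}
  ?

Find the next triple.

First entry goes 34, 41, 40, 47, 46 → 53 (alternating steps +7, −1, +7, −1, …).
Second entry — perfect squares: 2², 3², 4², …: 4, 9, 16, 25, 36 → 49.
Third entry: differences are 6, 8, 10, … (increasing by 2 each time); 30, 36, 44, 54, 66 → 80.
Combining the parts gives {53 | 49 | 80}.

{53 | 49 | 80}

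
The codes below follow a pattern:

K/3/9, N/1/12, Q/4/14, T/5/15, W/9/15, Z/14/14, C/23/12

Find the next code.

Letter goes K, N, Q, T, W, Z, C → F (letters move forward 3 places in the alphabet, wrapping Z→A).
Second component: 3, 1, 4, 5, 9, 14, 23 → 37 (each term is the sum of the two before it).
Third component goes 9, 12, 14, 15, 15, 14, 12 → 9 (differences are 3, 2, 1, … (decreasing by 1 each time)).
Putting it together: F/37/9.

F/37/9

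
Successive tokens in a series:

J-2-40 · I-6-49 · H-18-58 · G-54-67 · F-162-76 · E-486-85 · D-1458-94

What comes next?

C-4374-103

For the letter, letters move back 1 place in the alphabet: J, I, H, G, F, E, D → C.
Second component: 2, 6, 18, 54, 162, 486, 1458 → 4374 (×3 each step).
Third component: +9 each step; 40, 49, 58, 67, 76, 85, 94 → 103.
Putting it together: C-4374-103.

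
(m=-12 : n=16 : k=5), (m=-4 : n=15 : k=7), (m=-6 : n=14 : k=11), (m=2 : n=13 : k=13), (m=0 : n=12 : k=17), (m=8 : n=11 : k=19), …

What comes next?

M — alternating steps +8, −2, +8, −2, …: -12, -4, -6, 2, 0, 8 → 6.
For the n, −1 each step: 16, 15, 14, 13, 12, 11 → 10.
K: alternating steps +2, +4, +2, +4, …; 5, 7, 11, 13, 17, 19 → 23.
Combining the parts gives (m=6 : n=10 : k=23).

(m=6 : n=10 : k=23)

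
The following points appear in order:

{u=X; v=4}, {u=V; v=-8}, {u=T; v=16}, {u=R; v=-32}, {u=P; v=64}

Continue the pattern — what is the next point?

{u=N; v=-128}

For the u, letters move back 2 places in the alphabet: X, V, T, R, P → N.
V: ×(-2) each step, so 4, -8, 16, -32, 64 → -128.
So the next point is {u=N; v=-128}.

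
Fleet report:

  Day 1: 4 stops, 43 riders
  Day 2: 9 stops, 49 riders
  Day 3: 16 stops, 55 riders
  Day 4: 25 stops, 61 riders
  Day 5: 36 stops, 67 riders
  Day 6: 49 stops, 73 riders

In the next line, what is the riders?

Riders: +6 each step, so 43, 49, 55, 61, 67, 73 → 79.

79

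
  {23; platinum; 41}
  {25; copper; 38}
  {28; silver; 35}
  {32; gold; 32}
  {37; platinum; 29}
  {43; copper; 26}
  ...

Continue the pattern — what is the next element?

{50; silver; 23}

First slot: differences are 2, 3, 4, … (increasing by 1 each time); 23, 25, 28, 32, 37, 43 → 50.
Metal: platinum, copper, silver, gold, platinum, copper → silver (repeats platinum → copper → silver → gold).
Third slot: 41, 38, 35, 32, 29, 26 → 23 (−3 each step).
Combining the parts gives {50; silver; 23}.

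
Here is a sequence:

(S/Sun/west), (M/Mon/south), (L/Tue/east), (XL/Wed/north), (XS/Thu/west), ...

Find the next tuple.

(S/Fri/south)

Size: runs through clothing sizes XS→XL, so S, M, L, XL, XS → S.
Day — runs through the weekdays Mon→Sun: Sun, Mon, Tue, Wed, Thu → Fri.
Direction: repeats west → south → east → north; west, south, east, north, west → south.
Combining the parts gives (S/Fri/south).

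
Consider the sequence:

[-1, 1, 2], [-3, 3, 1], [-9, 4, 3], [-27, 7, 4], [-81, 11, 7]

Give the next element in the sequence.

First slot: ×3 each step; -1, -3, -9, -27, -81 → -243.
For the second slot, each term is the sum of the two before it: 1, 3, 4, 7, 11 → 18.
Third slot: each term is the sum of the two before it, so 2, 1, 3, 4, 7 → 11.
Putting it together: [-243, 18, 11].

[-243, 18, 11]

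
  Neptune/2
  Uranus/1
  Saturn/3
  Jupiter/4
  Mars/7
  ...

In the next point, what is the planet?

Earth

Planet — runs backward through the planets Mercury→Neptune: Neptune, Uranus, Saturn, Jupiter, Mars → Earth.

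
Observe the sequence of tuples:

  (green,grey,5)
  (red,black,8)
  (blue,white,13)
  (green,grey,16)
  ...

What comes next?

Colour: green, red, blue, green → red (repeats green → red → blue).
Shade: grey, black, white, grey → black (repeats grey → black → white).
Third entry: alternating steps +3, +5, +3, +5, …; 5, 8, 13, 16 → 21.
Putting it together: (red,black,21).

(red,black,21)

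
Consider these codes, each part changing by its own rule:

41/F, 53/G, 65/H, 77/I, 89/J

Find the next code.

First component: 41, 53, 65, 77, 89 → 101 (+12 each step).
For the letter, letters move forward 1 place in the alphabet: F, G, H, I, J → K.
Putting it together: 101/K.

101/K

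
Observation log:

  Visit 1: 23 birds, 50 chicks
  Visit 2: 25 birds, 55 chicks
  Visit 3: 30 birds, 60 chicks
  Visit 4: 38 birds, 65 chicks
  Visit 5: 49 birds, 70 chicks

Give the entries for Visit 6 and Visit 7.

63 birds, 75 chicks; 80 birds, 80 chicks

Birds: differences are 2, 5, 8, … (increasing by 3 each time); 23, 25, 30, 38, 49 → 63 → 80.
Chicks: +5 each step; 50, 55, 60, 65, 70 → 75 → 80.
So the next two lines are 63 birds, 75 chicks and 80 birds, 80 chicks.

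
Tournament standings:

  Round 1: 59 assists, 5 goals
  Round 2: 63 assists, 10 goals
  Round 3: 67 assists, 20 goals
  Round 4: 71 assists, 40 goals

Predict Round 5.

For the assists, +4 each step: 59, 63, 67, 71 → 75.
Goals — ×2 each step: 5, 10, 20, 40 → 80.
So the next record is 75 assists, 80 goals.

75 assists, 80 goals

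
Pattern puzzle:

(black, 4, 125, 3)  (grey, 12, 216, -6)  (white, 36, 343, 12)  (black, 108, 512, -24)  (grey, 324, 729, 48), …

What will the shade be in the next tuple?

Shade: repeats black → grey → white; black, grey, white, black, grey → white.

white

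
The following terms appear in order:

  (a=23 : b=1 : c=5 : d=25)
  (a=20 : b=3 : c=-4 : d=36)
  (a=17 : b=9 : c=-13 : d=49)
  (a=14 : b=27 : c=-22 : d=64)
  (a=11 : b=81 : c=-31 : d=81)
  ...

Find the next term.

(a=8 : b=243 : c=-40 : d=100)

For the a, −3 each step: 23, 20, 17, 14, 11 → 8.
For the b, ×3 each step: 1, 3, 9, 27, 81 → 243.
C: −9 each step; 5, -4, -13, -22, -31 → -40.
D: 25, 36, 49, 64, 81 → 100 (perfect squares: 5², 6², 7², …).
So the next term is (a=8 : b=243 : c=-40 : d=100).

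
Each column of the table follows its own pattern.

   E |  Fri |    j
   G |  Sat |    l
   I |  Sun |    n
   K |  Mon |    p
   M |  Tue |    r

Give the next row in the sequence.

For the first letter, letters move forward 2 places in the alphabet: E, G, I, K, M → O.
Day: runs through the weekdays Mon→Sun, so Fri, Sat, Sun, Mon, Tue → Wed.
Second letter: j, l, n, p, r → t (letters move forward 2 places in the alphabet).
Putting it together: O  Wed  t.

O  Wed  t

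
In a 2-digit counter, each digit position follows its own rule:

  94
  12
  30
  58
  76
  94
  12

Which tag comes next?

For the first digit, +2 each step, mod 10: 9, 1, 3, 5, 7, 9, 1 → 3.
Second digit goes 4, 2, 0, 8, 6, 4, 2 → 0 (−2 each step, mod 10).
Combining the parts gives 30.

30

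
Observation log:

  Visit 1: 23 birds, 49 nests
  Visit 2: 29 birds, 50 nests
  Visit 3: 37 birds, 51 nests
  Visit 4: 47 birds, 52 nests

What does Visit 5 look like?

Birds: differences are 6, 8, 10, … (increasing by 2 each time), so 23, 29, 37, 47 → 59.
Nests: +1 each step; 49, 50, 51, 52 → 53.
Combining the parts gives 59 birds, 53 nests.

59 birds, 53 nests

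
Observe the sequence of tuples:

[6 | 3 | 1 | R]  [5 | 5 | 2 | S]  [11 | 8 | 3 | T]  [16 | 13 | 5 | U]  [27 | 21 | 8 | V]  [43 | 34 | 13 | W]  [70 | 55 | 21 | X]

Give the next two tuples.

First part — each term is the sum of the two before it: 6, 5, 11, 16, 27, 43, 70 → 113 → 183.
Second part — each term is the sum of the two before it: 3, 5, 8, 13, 21, 34, 55 → 89 → 144.
For the third part, each term is the sum of the two before it: 1, 2, 3, 5, 8, 13, 21 → 34 → 55.
Letter — letters move forward 1 place in the alphabet: R, S, T, U, V, W, X → Y → Z.
Putting the parts together: [113 | 89 | 34 | Y] and then [183 | 144 | 55 | Z].

[113 | 89 | 34 | Y], [183 | 144 | 55 | Z]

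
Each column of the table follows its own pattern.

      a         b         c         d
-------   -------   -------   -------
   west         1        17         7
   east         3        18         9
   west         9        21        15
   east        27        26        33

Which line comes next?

Column a: alternates west ↔ east; west, east, west, east → west.
Column b goes 1, 3, 9, 27 → 81 (×3 each step).
Column c: differences are 1, 3, 5, … (increasing by 2 each time), so 17, 18, 21, 26 → 33.
For the column d, always 6 more than the column b: 7, 9, 15, 33 → 87.
Putting it together: west  81  33  87.

west  81  33  87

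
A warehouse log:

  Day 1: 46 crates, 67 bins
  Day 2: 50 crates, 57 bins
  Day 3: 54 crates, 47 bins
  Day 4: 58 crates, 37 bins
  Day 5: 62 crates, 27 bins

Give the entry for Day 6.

For the crates, +4 each step: 46, 50, 54, 58, 62 → 66.
Bins — −10 each step: 67, 57, 47, 37, 27 → 17.
So the next line is 66 crates, 17 bins.

66 crates, 17 bins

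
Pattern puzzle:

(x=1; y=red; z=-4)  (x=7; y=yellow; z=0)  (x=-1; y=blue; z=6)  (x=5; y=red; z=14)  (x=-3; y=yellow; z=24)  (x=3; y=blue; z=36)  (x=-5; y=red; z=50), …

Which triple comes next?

For the x, alternating steps +6, −8, +6, −8, …: 1, 7, -1, 5, -3, 3, -5 → 1.
For the y, repeats red → yellow → blue: red, yellow, blue, red, yellow, blue, red → yellow.
Z: -4, 0, 6, 14, 24, 36, 50 → 66 (differences are 4, 6, 8, … (increasing by 2 each time)).
So the next triple is (x=1; y=yellow; z=66).

(x=1; y=yellow; z=66)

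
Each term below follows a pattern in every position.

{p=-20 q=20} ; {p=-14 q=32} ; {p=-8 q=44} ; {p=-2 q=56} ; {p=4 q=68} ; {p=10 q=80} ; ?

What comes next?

{p=16 q=92}

P — +6 each step: -20, -14, -8, -2, 4, 10 → 16.
Q: +12 each step; 20, 32, 44, 56, 68, 80 → 92.
So the next term is {p=16 q=92}.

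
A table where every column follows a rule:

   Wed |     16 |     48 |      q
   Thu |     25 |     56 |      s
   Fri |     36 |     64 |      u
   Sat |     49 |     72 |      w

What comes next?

Sun  64  80  y

For the day, runs through the weekdays Mon→Sun: Wed, Thu, Fri, Sat → Sun.
Second component: 16, 25, 36, 49 → 64 (perfect squares: 4², 5², 6², …).
Third component: +8 each step, so 48, 56, 64, 72 → 80.
Letter: q, s, u, w → y (letters move forward 2 places in the alphabet).
Putting it together: Sun  64  80  y.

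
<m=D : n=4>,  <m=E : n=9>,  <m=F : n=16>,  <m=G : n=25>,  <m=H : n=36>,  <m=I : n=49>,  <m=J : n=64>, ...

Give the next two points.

<m=K : n=81>, <m=L : n=100>

M — letters move forward 1 place in the alphabet: D, E, F, G, H, I, J → K → L.
N: perfect squares: 2², 3², 4², …, so 4, 9, 16, 25, 36, 49, 64 → 81 → 100.
So the next two points are <m=K : n=81> and <m=L : n=100>.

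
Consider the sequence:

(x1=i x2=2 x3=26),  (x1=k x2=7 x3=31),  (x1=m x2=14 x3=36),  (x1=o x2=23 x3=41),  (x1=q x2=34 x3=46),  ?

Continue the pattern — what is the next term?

(x1=s x2=47 x3=51)

For the x1, letters move forward 2 places in the alphabet: i, k, m, o, q → s.
For the x2, differences are 5, 7, 9, … (increasing by 2 each time): 2, 7, 14, 23, 34 → 47.
X3: 26, 31, 36, 41, 46 → 51 (+5 each step).
So the next term is (x1=s x2=47 x3=51).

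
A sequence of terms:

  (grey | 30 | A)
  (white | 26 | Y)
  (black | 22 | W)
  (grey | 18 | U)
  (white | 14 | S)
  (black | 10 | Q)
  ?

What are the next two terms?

(grey | 6 | O), (white | 2 | M)

Shade: repeats grey → white → black; grey, white, black, grey, white, black → grey → white.
Second value: −4 each step, so 30, 26, 22, 18, 14, 10 → 6 → 2.
Letter: letters move back 2 places in the alphabet, wrapping A→Z; A, Y, W, U, S, Q → O → M.
Putting the parts together: (grey | 6 | O) and then (white | 2 | M).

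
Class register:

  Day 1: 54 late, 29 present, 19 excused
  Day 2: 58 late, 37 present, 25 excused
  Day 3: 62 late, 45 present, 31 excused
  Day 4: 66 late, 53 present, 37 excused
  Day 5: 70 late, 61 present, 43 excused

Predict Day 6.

74 late, 69 present, 49 excused

For the late, +4 each step: 54, 58, 62, 66, 70 → 74.
For the present, +8 each step: 29, 37, 45, 53, 61 → 69.
Excused — +6 each step: 19, 25, 31, 37, 43 → 49.
So the next row is 74 late, 69 present, 49 excused.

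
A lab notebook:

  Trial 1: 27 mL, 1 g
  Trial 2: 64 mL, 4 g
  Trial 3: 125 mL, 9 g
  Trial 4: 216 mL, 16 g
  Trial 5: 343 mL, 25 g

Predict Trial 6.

512 mL, 36 g

ML: perfect cubes: 3³, 4³, 5³, …, so 27, 64, 125, 216, 343 → 512.
G: perfect squares: 1², 2², 3², …, so 1, 4, 9, 16, 25 → 36.
Putting it together: 512 mL, 36 g.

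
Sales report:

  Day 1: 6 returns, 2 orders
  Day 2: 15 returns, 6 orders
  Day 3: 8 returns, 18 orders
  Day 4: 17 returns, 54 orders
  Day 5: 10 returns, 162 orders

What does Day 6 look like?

19 returns, 486 orders

Returns goes 6, 15, 8, 17, 10 → 19 (alternating steps +9, −7, +9, −7, …).
Orders: ×3 each step; 2, 6, 18, 54, 162 → 486.
Combining the parts gives 19 returns, 486 orders.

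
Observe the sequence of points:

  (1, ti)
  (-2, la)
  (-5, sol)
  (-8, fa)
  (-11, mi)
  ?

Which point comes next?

For the first value, −3 each step: 1, -2, -5, -8, -11 → -14.
Note goes ti, la, sol, fa, mi → re (runs backward through the solfège scale do→ti).
So the next point is (-14, re).

(-14, re)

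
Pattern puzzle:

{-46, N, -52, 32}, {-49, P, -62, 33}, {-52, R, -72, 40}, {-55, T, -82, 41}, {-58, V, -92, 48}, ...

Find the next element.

{-61, X, -102, 49}

First value: −3 each step; -46, -49, -52, -55, -58 → -61.
Letter: letters move forward 2 places in the alphabet; N, P, R, T, V → X.
Third value goes -52, -62, -72, -82, -92 → -102 (−10 each step).
Fourth value: alternating steps +1, +7, +1, +7, …, so 32, 33, 40, 41, 48 → 49.
Putting it together: {-61, X, -102, 49}.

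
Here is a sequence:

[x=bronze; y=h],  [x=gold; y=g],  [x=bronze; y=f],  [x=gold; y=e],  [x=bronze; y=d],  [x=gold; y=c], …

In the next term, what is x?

bronze

X — alternates bronze ↔ gold: bronze, gold, bronze, gold, bronze, gold → bronze.
Y: letters move back 1 place in the alphabet, so h, g, f, e, d, c → b.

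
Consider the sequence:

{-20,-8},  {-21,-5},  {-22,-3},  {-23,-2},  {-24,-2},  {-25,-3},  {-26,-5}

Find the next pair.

{-27,-8}

First coordinate: -20, -21, -22, -23, -24, -25, -26 → -27 (−1 each step).
Second coordinate: differences are 3, 2, 1, … (decreasing by 1 each time); -8, -5, -3, -2, -2, -3, -5 → -8.
Combining the parts gives {-27,-8}.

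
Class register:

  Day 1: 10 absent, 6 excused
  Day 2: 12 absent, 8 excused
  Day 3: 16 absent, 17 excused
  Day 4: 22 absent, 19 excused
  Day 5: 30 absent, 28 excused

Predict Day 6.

For the absent, differences are 2, 4, 6, … (increasing by 2 each time): 10, 12, 16, 22, 30 → 40.
Excused: 6, 8, 17, 19, 28 → 30 (alternating steps +2, +9, +2, +9, …).
Combining the parts gives 40 absent, 30 excused.

40 absent, 30 excused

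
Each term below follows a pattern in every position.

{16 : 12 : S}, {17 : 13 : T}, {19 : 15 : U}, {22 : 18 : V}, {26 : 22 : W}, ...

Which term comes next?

First coordinate goes 16, 17, 19, 22, 26 → 31 (differences are 1, 2, 3, … (increasing by 1 each time)).
Second coordinate — always 4 less than the first coordinate: 12, 13, 15, 18, 22 → 27.
Letter: S, T, U, V, W → X (letters move forward 1 place in the alphabet).
Putting it together: {31 : 27 : X}.

{31 : 27 : X}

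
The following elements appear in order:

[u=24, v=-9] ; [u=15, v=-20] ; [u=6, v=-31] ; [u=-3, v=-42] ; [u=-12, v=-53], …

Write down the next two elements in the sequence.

[u=-21, v=-64], [u=-30, v=-75]

U — −9 each step: 24, 15, 6, -3, -12 → -21 → -30.
V — −11 each step: -9, -20, -31, -42, -53 → -64 → -75.
Putting the parts together: [u=-21, v=-64] and then [u=-30, v=-75].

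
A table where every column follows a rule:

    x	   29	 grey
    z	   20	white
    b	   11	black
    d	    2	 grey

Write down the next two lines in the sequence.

Letter goes x, z, b, d → f → h (letters move forward 2 places in the alphabet, wrapping Z→A).
Second component — −9 each step: 29, 20, 11, 2 → -7 → -16.
Shade: repeats grey → white → black, so grey, white, black, grey → white → black.
So the next two lines are f  -7  white and h  -16  black.

f  -7  white; h  -16  black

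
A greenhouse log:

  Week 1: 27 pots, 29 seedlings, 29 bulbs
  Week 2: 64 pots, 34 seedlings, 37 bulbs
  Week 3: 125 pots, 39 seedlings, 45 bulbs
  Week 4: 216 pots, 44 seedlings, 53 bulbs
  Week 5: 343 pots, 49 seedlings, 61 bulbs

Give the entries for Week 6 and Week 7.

512 pots, 54 seedlings, 69 bulbs; 729 pots, 59 seedlings, 77 bulbs

Pots: perfect cubes: 3³, 4³, 5³, …; 27, 64, 125, 216, 343 → 512 → 729.
Seedlings: +5 each step, so 29, 34, 39, 44, 49 → 54 → 59.
For the bulbs, +8 each step: 29, 37, 45, 53, 61 → 69 → 77.
Putting the parts together: 512 pots, 54 seedlings, 69 bulbs and then 729 pots, 59 seedlings, 77 bulbs.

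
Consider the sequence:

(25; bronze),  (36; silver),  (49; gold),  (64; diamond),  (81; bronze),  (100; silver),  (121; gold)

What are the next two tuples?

First coordinate — perfect squares: 5², 6², 7², …: 25, 36, 49, 64, 81, 100, 121 → 144 → 169.
For the rank, repeats bronze → silver → gold → diamond: bronze, silver, gold, diamond, bronze, silver, gold → diamond → bronze.
So the next two tuples are (144; diamond) and (169; bronze).

(144; diamond), (169; bronze)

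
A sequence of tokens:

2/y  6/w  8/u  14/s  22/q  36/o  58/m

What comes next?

First component — each term is the sum of the two before it: 2, 6, 8, 14, 22, 36, 58 → 94.
Letter: letters move back 2 places in the alphabet; y, w, u, s, q, o, m → k.
So the next token is 94/k.

94/k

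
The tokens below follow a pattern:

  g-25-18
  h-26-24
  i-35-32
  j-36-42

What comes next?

k-45-54

For the letter, letters move forward 1 place in the alphabet: g, h, i, j → k.
Second component goes 25, 26, 35, 36 → 45 (alternating steps +1, +9, +1, +9, …).
Third component: differences are 6, 8, 10, … (increasing by 2 each time), so 18, 24, 32, 42 → 54.
Combining the parts gives k-45-54.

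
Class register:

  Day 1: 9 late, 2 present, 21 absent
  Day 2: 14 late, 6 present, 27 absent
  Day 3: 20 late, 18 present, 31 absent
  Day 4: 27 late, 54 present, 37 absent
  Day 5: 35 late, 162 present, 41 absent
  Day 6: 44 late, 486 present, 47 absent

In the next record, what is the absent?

Late: differences are 5, 6, 7, … (increasing by 1 each time), so 9, 14, 20, 27, 35, 44 → 54.
Present: 2, 6, 18, 54, 162, 486 → 1458 (×3 each step).
Absent: alternating steps +6, +4, +6, +4, …; 21, 27, 31, 37, 41, 47 → 51.

51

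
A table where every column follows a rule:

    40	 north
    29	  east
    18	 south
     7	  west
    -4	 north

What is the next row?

First component — −11 each step: 40, 29, 18, 7, -4 → -15.
Direction: north, east, south, west, north → east (repeats north → east → south → west).
Putting it together: -15  east.

-15  east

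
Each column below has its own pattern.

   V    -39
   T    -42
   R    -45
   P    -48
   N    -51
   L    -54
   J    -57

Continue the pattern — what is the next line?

Letter goes V, T, R, P, N, L, J → H (letters move back 2 places in the alphabet).
Second component — −3 each step: -39, -42, -45, -48, -51, -54, -57 → -60.
So the next line is H  -60.

H  -60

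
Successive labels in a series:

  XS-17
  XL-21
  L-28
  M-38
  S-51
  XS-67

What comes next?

XL-86

For the size, repeats XS → XL → L → M → S: XS, XL, L, M, S, XS → XL.
Second component: differences are 4, 7, 10, … (increasing by 3 each time), so 17, 21, 28, 38, 51, 67 → 86.
Combining the parts gives XL-86.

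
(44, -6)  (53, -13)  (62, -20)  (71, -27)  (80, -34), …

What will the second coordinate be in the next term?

-41

Second coordinate: -6, -13, -20, -27, -34 → -41 (−7 each step).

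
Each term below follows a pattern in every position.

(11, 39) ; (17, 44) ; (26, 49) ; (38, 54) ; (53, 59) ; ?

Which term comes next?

(71, 64)

For the first slot, differences are 6, 9, 12, … (increasing by 3 each time): 11, 17, 26, 38, 53 → 71.
Second slot goes 39, 44, 49, 54, 59 → 64 (+5 each step).
Putting it together: (71, 64).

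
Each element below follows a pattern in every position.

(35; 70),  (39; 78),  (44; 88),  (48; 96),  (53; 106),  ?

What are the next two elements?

For the first slot, alternating steps +4, +5, +4, +5, …: 35, 39, 44, 48, 53 → 57 → 62.
Second slot: always 2 × the first slot; 70, 78, 88, 96, 106 → 114 → 124.
So the next two elements are (57; 114) and (62; 124).

(57; 114), (62; 124)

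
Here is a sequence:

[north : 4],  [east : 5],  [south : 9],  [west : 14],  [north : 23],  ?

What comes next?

[east : 37]

Direction: repeats north → east → south → west; north, east, south, west, north → east.
Second slot — each term is the sum of the two before it: 4, 5, 9, 14, 23 → 37.
So the next term is [east : 37].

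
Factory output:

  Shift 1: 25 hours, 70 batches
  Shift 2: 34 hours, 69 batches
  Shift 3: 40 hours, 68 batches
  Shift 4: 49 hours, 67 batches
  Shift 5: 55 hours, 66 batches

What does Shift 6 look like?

64 hours, 65 batches

Hours: alternating steps +9, +6, +9, +6, …; 25, 34, 40, 49, 55 → 64.
For the batches, −1 each step: 70, 69, 68, 67, 66 → 65.
So the next record is 64 hours, 65 batches.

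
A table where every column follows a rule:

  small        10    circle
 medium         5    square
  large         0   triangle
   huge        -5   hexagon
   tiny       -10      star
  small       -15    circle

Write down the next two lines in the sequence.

Size: repeats small → medium → large → huge → tiny; small, medium, large, huge, tiny, small → medium → large.
Second component: 10, 5, 0, -5, -10, -15 → -20 → -25 (−5 each step).
Shape: circle, square, triangle, hexagon, star, circle → square → triangle (repeats circle → square → triangle → hexagon → star).
So the next two lines are medium  -20  square and large  -25  triangle.

medium  -20  square; large  -25  triangle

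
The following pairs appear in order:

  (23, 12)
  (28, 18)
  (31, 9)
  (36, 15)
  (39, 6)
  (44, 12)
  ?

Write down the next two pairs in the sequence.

For the first slot, alternating steps +5, +3, +5, +3, …: 23, 28, 31, 36, 39, 44 → 47 → 52.
Second slot: 12, 18, 9, 15, 6, 12 → 3 → 9 (alternating steps +6, −9, +6, −9, …).
So the next two pairs are (47, 3) and (52, 9).

(47, 3), (52, 9)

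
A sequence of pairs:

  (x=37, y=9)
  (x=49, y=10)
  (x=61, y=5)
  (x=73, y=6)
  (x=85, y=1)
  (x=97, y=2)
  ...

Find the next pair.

X: 37, 49, 61, 73, 85, 97 → 109 (+12 each step).
Y: alternating steps +1, −5, +1, −5, …, so 9, 10, 5, 6, 1, 2 → -3.
So the next pair is (x=109, y=-3).

(x=109, y=-3)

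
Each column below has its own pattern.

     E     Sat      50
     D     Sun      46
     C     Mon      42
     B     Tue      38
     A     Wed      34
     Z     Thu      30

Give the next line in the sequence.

Y  Fri  26

Letter: E, D, C, B, A, Z → Y (letters move back 1 place in the alphabet, wrapping A→Z).
Day: Sat, Sun, Mon, Tue, Wed, Thu → Fri (runs through the weekdays Mon→Sun).
Third component: −4 each step; 50, 46, 42, 38, 34, 30 → 26.
Combining the parts gives Y  Fri  26.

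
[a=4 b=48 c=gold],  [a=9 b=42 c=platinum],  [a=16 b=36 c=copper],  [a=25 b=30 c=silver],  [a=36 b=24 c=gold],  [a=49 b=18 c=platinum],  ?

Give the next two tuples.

A: perfect squares: 2², 3², 4², …, so 4, 9, 16, 25, 36, 49 → 64 → 81.
B goes 48, 42, 36, 30, 24, 18 → 12 → 6 (−6 each step).
C: repeats gold → platinum → copper → silver, so gold, platinum, copper, silver, gold, platinum → copper → silver.
Putting the parts together: [a=64 b=12 c=copper] and then [a=81 b=6 c=silver].

[a=64 b=12 c=copper], [a=81 b=6 c=silver]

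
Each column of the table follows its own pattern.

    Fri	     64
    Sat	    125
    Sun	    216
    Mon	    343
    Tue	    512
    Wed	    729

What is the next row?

For the day, runs through the weekdays Mon→Sun: Fri, Sat, Sun, Mon, Tue, Wed → Thu.
Second component — perfect cubes: 4³, 5³, 6³, …: 64, 125, 216, 343, 512, 729 → 1000.
So the next row is Thu  1000.

Thu  1000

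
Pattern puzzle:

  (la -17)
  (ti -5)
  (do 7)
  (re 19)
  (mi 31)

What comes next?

(fa 43)

Note — runs through the solfège scale do→ti: la, ti, do, re, mi → fa.
Second component: +12 each step, so -17, -5, 7, 19, 31 → 43.
So the next point is (fa 43).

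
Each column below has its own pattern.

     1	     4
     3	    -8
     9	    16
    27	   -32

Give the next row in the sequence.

First component: ×3 each step, so 1, 3, 9, 27 → 81.
Second component — ×(-2) each step: 4, -8, 16, -32 → 64.
So the next row is 81  64.

81  64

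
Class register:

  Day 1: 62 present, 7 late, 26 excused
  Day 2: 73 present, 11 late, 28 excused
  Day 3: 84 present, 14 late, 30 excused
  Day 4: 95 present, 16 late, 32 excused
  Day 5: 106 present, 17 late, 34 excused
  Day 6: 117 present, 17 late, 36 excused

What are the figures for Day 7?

128 present, 16 late, 38 excused

Present: +11 each step; 62, 73, 84, 95, 106, 117 → 128.
Late: differences are 4, 3, 2, … (decreasing by 1 each time); 7, 11, 14, 16, 17, 17 → 16.
Excused: +2 each step; 26, 28, 30, 32, 34, 36 → 38.
So the next row is 128 present, 16 late, 38 excused.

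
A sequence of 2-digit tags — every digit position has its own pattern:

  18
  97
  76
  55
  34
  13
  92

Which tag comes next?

71

First digit: 1, 9, 7, 5, 3, 1, 9 → 7 (−2 each step, mod 10).
Second digit goes 8, 7, 6, 5, 4, 3, 2 → 1 (−1 each step, mod 10).
Combining the parts gives 71.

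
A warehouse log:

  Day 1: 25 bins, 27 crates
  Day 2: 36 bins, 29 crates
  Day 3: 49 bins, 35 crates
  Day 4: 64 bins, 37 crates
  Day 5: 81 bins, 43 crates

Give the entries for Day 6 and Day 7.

100 bins, 45 crates; 121 bins, 51 crates

Bins: perfect squares: 5², 6², 7², …; 25, 36, 49, 64, 81 → 100 → 121.
Crates: alternating steps +2, +6, +2, +6, …, so 27, 29, 35, 37, 43 → 45 → 51.
Putting the parts together: 100 bins, 45 crates and then 121 bins, 51 crates.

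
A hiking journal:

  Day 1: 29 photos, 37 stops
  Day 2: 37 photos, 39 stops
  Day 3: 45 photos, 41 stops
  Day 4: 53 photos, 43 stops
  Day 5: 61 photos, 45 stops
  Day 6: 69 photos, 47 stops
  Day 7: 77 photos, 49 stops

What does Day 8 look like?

85 photos, 51 stops

Photos: +8 each step, so 29, 37, 45, 53, 61, 69, 77 → 85.
For the stops, +2 each step: 37, 39, 41, 43, 45, 47, 49 → 51.
So the next record is 85 photos, 51 stops.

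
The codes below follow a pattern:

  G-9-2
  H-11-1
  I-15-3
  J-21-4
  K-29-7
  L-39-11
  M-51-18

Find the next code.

N-65-29

Letter: letters move forward 1 place in the alphabet; G, H, I, J, K, L, M → N.
Second component goes 9, 11, 15, 21, 29, 39, 51 → 65 (differences are 2, 4, 6, … (increasing by 2 each time)).
Third component: 2, 1, 3, 4, 7, 11, 18 → 29 (each term is the sum of the two before it).
So the next code is N-65-29.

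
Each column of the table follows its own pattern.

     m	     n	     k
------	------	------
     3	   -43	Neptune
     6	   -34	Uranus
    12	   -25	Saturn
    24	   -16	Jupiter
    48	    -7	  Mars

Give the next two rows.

96  2  Earth; 192  11  Venus

Column m — ×2 each step: 3, 6, 12, 24, 48 → 96 → 192.
Column n: -43, -34, -25, -16, -7 → 2 → 11 (+9 each step).
For the column k, runs backward through the planets Mercury→Neptune: Neptune, Uranus, Saturn, Jupiter, Mars → Earth → Venus.
So the next two rows are 96  2  Earth and 192  11  Venus.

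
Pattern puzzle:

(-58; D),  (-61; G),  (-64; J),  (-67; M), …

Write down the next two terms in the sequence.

First part goes -58, -61, -64, -67 → -70 → -73 (−3 each step).
Letter: D, G, J, M → P → S (letters move forward 3 places in the alphabet).
Putting the parts together: (-70; P) and then (-73; S).

(-70; P), (-73; S)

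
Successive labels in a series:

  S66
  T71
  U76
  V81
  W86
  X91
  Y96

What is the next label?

Z101

Letter: letters move forward 1 place in the alphabet, so S, T, U, V, W, X, Y → Z.
For the second component, +5 each step: 66, 71, 76, 81, 86, 91, 96 → 101.
Combining the parts gives Z101.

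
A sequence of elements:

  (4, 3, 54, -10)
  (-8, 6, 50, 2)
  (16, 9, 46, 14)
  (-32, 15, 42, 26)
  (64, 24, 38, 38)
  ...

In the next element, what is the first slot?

First slot: 4, -8, 16, -32, 64 → -128 (×(-2) each step).

-128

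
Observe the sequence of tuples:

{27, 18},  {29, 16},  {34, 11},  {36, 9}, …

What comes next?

{41, 4}

First value goes 27, 29, 34, 36 → 41 (alternating steps +2, +5, +2, +5, …).
For the second value, together with the first value always sums to 45: 18, 16, 11, 9 → 4.
Putting it together: {41, 4}.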